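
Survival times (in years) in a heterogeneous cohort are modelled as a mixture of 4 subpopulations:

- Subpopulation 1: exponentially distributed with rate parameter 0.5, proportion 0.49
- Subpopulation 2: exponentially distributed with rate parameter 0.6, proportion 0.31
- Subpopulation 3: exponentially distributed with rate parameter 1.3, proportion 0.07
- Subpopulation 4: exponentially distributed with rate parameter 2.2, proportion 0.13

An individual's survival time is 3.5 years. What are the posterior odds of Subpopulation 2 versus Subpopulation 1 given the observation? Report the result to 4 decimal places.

Since P(k|x) ∝ π_k f_k(x), the posterior odds are π_i f_i(x) / (π_j f_j(x)).
Component likelihoods at x = 3.5 years:
  L_1 = 0.5·e^(−0.5·3.5) = 0.5·e^(−1.7500) = 0.086887
  L_2 = 0.6·e^(−0.6·3.5) = 0.6·e^(−2.1000) = 0.0734739
  L_3 = 1.3·e^(−1.3·3.5) = 1.3·e^(−4.5500) = 0.0137374
  L_4 = 2.2·e^(−2.2·3.5) = 2.2·e^(−7.7000) = 0.00099622
Odds = (0.31/0.49) × (0.0734739/0.086887) = 0.632653 × 0.845626 ≈ 0.5350

0.5350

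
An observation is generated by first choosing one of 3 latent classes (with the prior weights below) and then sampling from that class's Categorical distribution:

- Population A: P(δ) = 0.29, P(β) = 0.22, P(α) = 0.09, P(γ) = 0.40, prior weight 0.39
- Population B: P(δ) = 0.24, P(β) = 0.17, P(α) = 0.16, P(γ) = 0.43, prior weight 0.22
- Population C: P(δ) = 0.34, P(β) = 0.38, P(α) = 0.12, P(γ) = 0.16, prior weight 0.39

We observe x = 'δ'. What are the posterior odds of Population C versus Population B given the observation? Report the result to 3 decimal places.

2.511

Only the two components matter; the odds are (w_i f_i(x)) / (w_j f_j(x)).
Evaluate each component's likelihood at the observed value:
  f_A = 0.29
  f_B = 0.24
  f_C = 0.34
Posterior odds = (w_C·f_C) / (w_B·f_B) = (0.39·0.34) / (0.22·0.24) = 0.1326 / 0.0528 ≈ 2.511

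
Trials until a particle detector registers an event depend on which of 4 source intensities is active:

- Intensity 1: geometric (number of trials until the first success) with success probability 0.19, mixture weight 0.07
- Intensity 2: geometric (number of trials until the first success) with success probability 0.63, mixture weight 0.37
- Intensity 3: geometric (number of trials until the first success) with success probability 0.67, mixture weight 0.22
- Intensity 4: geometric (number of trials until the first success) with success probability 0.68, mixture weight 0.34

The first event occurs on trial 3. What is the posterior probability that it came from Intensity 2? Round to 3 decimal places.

The responsibility of component k is P(Z=k) f_k(x) divided by Σ_j P(Z=j) f_j(x).
Evaluate each component's likelihood at the observed value:
  f_1 = 0.19·(1−0.19)^2 = 0.19·0.6561 = 0.124659
  f_2 = 0.63·(1−0.63)^2 = 0.63·0.1369 = 0.086247
  f_3 = 0.67·(1−0.67)^2 = 0.67·0.1089 = 0.072963
  f_4 = 0.68·(1−0.68)^2 = 0.68·0.1024 = 0.069632
Weight by the priors:
  P(Z=1)·f_1 = 0.07 × 0.124659 = 0.00872613
  P(Z=2)·f_2 = 0.37 × 0.086247 = 0.0319114
  P(Z=3)·f_3 = 0.22 × 0.072963 = 0.0160519
  P(Z=4)·f_4 = 0.34 × 0.069632 = 0.0236749
Marginal: 0.00872613 + 0.0319114 + 0.0160519 + 0.0236749 = 0.0803643
P(Intensity 2 | data) ≈ 0.397

0.397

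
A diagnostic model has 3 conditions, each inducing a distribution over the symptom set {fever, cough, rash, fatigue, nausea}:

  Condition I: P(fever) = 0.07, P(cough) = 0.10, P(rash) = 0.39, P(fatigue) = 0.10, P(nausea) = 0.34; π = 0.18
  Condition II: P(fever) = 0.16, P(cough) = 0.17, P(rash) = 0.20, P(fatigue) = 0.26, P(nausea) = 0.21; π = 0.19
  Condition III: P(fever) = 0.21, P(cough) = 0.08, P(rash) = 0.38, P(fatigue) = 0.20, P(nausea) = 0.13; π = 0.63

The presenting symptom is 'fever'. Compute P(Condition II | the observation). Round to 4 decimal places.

0.1734

Posterior ∝ prior × likelihood, so P(k | x) ∝ P(Z=k) f_k(x); normalise over all components.
Evaluate each component's likelihood at the observed value:
  f_I = P(fever | comp) = 0.07
  f_II = P(fever | comp) = 0.16
  f_III = P(fever | comp) = 0.21
Multiply by the mixture weights:
  P(Z=I)·f_I = 0.18 × 0.07 = 0.0126
  P(Z=II)·f_II = 0.19 × 0.16 = 0.0304
  P(Z=III)·f_III = 0.63 × 0.21 = 0.1323
Marginal: 0.0126 + 0.0304 + 0.1323 = 0.1753
Responsibility of Condition II: 0.0304 / 0.1753 ≈ 0.1734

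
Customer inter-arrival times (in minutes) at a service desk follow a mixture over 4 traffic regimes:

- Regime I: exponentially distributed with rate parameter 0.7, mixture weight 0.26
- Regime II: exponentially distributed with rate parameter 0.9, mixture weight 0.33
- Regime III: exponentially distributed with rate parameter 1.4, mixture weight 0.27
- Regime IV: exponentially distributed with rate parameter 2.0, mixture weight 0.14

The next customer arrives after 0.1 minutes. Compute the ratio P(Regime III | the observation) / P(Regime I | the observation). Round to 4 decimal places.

Posterior odds = (π_i f_i(x)) / (π_j f_j(x)); the normalising sum cancels.
Component likelihoods at x = 0.1 minutes:
  f_I = 0.7·e^(−0.7·0.1) = 0.7·e^(−0.0700) = 0.652676
  f_II = 0.9·e^(−0.9·0.1) = 0.9·e^(−0.0900) = 0.822538
  f_III = 1.4·e^(−1.4·0.1) = 1.4·e^(−0.1400) = 1.2171
  f_IV = 2.0·e^(−2.0·0.1) = 2.0·e^(−0.2000) = 1.63746
0.328617 / 0.169696 ≈ 1.9365

1.9365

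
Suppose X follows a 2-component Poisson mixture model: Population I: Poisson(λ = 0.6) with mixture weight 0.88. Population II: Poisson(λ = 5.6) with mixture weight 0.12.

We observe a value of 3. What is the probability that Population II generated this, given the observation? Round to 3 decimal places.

0.428

The responsibility of component k is P(Z=k) f_k(x) divided by Σ_j P(Z=j) f_j(x).
Poisson probabilities:
  L_I = e^(−0.6)·0.6^3/3! = 0.0197572
  L_II = e^(−5.6)·5.6^3/3! = 0.108234
Unnormalised posteriors:
  P(Z=I)·L_I = 0.88 × 0.0197572 = 0.0173864
  P(Z=II)·L_II = 0.12 × 0.108234 = 0.0129881
Sum: 0.0173864 + 0.0129881 = 0.0303744
P(Population II | x) ≈ 0.428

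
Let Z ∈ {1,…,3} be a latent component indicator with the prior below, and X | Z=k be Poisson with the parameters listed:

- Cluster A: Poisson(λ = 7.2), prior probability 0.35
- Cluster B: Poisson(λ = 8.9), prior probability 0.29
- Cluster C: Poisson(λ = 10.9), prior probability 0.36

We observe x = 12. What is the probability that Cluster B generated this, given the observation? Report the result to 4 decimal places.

By Bayes' theorem, P(k | x) = π_k f_k(x) / Σ_j π_j f_j(x).
Component likelihoods at x = 12:
  L_A = 0.0302505
  L_B = 0.070327
  L_C = 0.108385
Prior × likelihood for each component:
  π_A·L_A = 0.35 × 0.0302505 = 0.0105877
  π_B·L_B = 0.29 × 0.070327 = 0.0203948
  π_C·L_C = 0.36 × 0.108385 = 0.0390188
Denominator: 0.0105877 + 0.0203948 + 0.0390188 = 0.0700013
P(Cluster B | the observation) ≈ 0.2913

0.2913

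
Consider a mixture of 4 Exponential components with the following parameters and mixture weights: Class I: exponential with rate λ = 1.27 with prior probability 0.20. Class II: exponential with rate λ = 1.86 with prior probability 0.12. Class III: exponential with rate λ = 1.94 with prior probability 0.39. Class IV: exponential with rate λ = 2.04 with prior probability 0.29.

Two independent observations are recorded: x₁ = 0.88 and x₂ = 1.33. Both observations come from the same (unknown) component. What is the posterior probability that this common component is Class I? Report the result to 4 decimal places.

P(component k | x) = π_k·f_k(x) / marginal(x), where marginal(x) = Σ_j π_j·f_j(x).
Since both observations come from the same component, the likelihood for component k is f_k(x₁)·f_k(x₂).
  f_I = [1.27·e^(−1.27·0.88) = 1.27·e^(−1.1176) = 0.415371] × [0.234551] = 0.0974256
  f_II = [1.86·e^(−1.86·0.88) = 1.86·e^(−1.6368) = 0.361959] × [0.156731] = 0.0567303
  f_III = [1.94·e^(−1.94·0.88) = 1.94·e^(−1.7072) = 0.351863] × [0.146972] = 0.0517141
  f_IV = [2.04·e^(−2.04·0.88) = 2.04·e^(−1.7952) = 0.338832] × [0.135301] = 0.0458445
Unnormalised posteriors:
  π_I·f_I = 0.20 × 0.0974256 = 0.0194851
  π_II·f_II = 0.12 × 0.0567303 = 0.00680763
  π_III·f_III = 0.39 × 0.0517141 = 0.0201685
  π_IV·f_IV = 0.29 × 0.0458445 = 0.0132949
Evidence: 0.0194851 + 0.00680763 + 0.0201685 + 0.0132949 = 0.0597562
Responsibility of Class I: 0.0194851 / 0.0597562 ≈ 0.3261

0.3261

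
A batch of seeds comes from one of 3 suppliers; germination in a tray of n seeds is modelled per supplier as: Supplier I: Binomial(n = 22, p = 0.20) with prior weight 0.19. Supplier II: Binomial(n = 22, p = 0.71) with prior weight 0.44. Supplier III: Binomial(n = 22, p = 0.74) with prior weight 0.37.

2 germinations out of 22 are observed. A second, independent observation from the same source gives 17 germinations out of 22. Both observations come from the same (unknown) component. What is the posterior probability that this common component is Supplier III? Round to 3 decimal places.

Posterior ∝ prior × likelihood, so P(k | x) ∝ P(Z=k) f_k(x); normalise over all components.
Since both observations come from the same component, the likelihood for component k is f_k(x₁)·f_k(x₂).
  L_I = [0.10653] × [1.13104e-08] = 1.20489e-09
  L_II = [2.06105e-09] × [0.159919] = 3.296e-10
  L_III = [2.52082e-10] × [0.187207] = 4.71917e-11
Weight by the priors:
  P(Z=I)·L_I = 0.19 × 1.20489e-09 = 2.2893e-10
  P(Z=II)·L_II = 0.44 × 3.296e-10 = 1.45024e-10
  P(Z=III)·L_III = 0.37 × 4.71917e-11 = 1.74609e-11
Marginal: 2.2893e-10 + 1.45024e-10 + 1.74609e-11 = 3.91415e-10
So the posterior for Supplier III is 1.74609e-11 / 3.91415e-10 ≈ 0.045.

0.045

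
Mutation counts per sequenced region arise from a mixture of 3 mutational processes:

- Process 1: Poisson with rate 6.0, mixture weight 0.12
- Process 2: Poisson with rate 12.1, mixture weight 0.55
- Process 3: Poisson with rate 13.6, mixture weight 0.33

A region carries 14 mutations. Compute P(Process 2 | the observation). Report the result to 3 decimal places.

0.591

By Bayes' theorem, P(k | x) = π_k f_k(x) / Σ_j π_j f_j(x).
Evaluate each component's likelihood at the observed value:
  L_1 = e^(−6.0)·6.0^14/14! = 0.00222814
  L_2 = e^(−12.1)·12.1^14/14! = 0.0919652
  L_3 = e^(−13.6)·13.6^14/14! = 0.105374
Unnormalised posteriors:
  π_1·L_1 = 0.12 × 0.00222814 = 0.000267377
  π_2·L_2 = 0.55 × 0.0919652 = 0.0505809
  π_3·L_3 = 0.33 × 0.105374 = 0.0347733
Marginal: 0.000267377 + 0.0505809 + 0.0347733 = 0.0856215
Responsibility of Process 2: 0.0505809 / 0.0856215 ≈ 0.591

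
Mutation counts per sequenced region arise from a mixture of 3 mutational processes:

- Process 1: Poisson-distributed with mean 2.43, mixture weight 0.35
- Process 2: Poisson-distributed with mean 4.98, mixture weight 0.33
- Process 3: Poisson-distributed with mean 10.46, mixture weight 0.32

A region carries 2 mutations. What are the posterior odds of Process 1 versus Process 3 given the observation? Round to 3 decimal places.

Since P(k|x) ∝ π_k f_k(x), the posterior odds are π_i f_i(x) / (π_j f_j(x)).
Evaluate each component's likelihood at the observed value:
  f_1 = e^(−2.43)·2.43^2/2! = 0.259924
  f_2 = e^(−4.98)·4.98^2/2! = 0.0852398
  f_3 = e^(−10.46)·10.46^2/2! = 0.00156788
Odds = (0.35/0.32) × (0.259924/0.00156788) = 1.09375 × 165.781 ≈ 181.323

181.323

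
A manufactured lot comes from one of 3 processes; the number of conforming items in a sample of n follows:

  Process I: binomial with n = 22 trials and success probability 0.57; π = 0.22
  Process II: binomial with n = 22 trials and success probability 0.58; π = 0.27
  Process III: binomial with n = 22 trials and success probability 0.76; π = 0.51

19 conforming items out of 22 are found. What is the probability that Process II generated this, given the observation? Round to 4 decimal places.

P(component k | x) = w_k·f_k(x) / marginal(x), where marginal(x) = Σ_j w_j·f_j(x).
Component likelihoods at x = 19 conforming items out of 22:
  f_I = C(22,19)·0.57^19·0.43^3 = 1540·2.29944e-05·0.079507 = 0.00281545
  f_II = C(22,19)·0.58^19·0.42^3 = 1540·3.19987e-05·0.074088 = 0.0036509
  f_III = C(22,19)·0.76^19·0.24^3 = 1540·0.00543824·0.013824 = 0.115774
Multiply by the mixture weights:
  w_I·f_I = 0.22 × 0.00281545 = 0.0006194
  w_II·f_II = 0.27 × 0.0036509 = 0.000985744
  w_III·f_III = 0.51 × 0.115774 = 0.059045
Marginal: 0.0006194 + 0.000985744 + 0.059045 = 0.0606501
Responsibility of Process II: 0.000985744 / 0.0606501 ≈ 0.0163

0.0163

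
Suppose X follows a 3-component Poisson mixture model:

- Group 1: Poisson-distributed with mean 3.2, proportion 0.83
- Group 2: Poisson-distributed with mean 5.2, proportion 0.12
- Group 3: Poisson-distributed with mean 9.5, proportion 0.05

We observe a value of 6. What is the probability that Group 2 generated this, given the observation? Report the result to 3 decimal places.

0.251

By Bayes' theorem, P(k | x) = π_k f_k(x) / Σ_j π_j f_j(x).
Component likelihoods at x = 6:
  f_1 = 0.060789
  f_2 = 0.15148
  f_3 = 0.0764208
Unnormalised posteriors:
  π_1·f_1 = 0.83 × 0.060789 = 0.0504549
  π_2·f_2 = 0.12 × 0.15148 = 0.0181776
  π_3·f_3 = 0.05 × 0.0764208 = 0.00382104
Denominator: 0.0504549 + 0.0181776 + 0.00382104 = 0.0724536
Responsibility of Group 2: 0.0181776 / 0.0724536 ≈ 0.251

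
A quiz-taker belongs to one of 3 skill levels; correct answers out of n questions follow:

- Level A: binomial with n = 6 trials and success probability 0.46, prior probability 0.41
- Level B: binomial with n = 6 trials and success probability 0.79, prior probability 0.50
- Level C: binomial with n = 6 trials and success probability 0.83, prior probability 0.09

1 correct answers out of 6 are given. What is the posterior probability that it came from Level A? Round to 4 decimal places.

0.9805

By Bayes' theorem, P(k | x) = P(Z=k) f_k(x) / Σ_j P(Z=j) f_j(x).
Binomial probabilities:
  f_A = 0.12673
  f_B = 0.00193586
  f_C = 0.000707089
Multiply by the mixture weights:
  P(Z=A)·f_A = 0.41 × 0.12673 = 0.0519591
  P(Z=B)·f_B = 0.50 × 0.00193586 = 0.000967932
  P(Z=C)·f_C = 0.09 × 0.000707089 = 6.3638e-05
Marginal: 0.0519591 + 0.000967932 + 6.3638e-05 = 0.0529907
P(Level A | data) = 0.0519591 / 0.0529907 ≈ 0.9805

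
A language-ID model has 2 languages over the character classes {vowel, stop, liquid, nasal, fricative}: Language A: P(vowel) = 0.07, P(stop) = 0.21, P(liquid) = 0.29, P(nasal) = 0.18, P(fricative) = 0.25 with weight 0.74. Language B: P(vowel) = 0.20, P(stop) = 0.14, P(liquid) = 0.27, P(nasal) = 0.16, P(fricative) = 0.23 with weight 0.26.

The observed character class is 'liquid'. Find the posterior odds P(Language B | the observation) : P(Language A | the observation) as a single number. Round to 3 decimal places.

0.327

Since P(k|x) ∝ P(Z=k) f_k(x), the posterior odds are P(Z=i) f_i(x) / (P(Z=j) f_j(x)).
Categorical probabilities:
  L_A = 0.29
  L_B = 0.27
Odds = (0.26/0.74) × (0.27/0.29) = 0.351351 × 0.931034 ≈ 0.327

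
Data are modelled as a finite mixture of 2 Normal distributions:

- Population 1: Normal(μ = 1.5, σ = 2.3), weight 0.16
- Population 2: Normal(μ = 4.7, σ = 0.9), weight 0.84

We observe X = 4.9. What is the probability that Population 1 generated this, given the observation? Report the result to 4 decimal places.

Apply Bayes' rule: the posterior for each component is proportional to its prior times its likelihood at x.
Normal densities:
  L_1 = (1/(2.3·√(2π)))·exp(−(4.9−1.5)²/(2·2.3²)) = 0.173453·exp(-1.09263) = 0.0581648
  L_2 = (1/(0.9·√(2π)))·exp(−(4.9−4.7)²/(2·0.9²)) = 0.443269·exp(-0.02469) = 0.432458
Multiply by the mixture weights:
  w_1·L_1 = 0.16 × 0.0581648 = 0.00930636
  w_2·L_2 = 0.84 × 0.432458 = 0.363265
Evidence: 0.00930636 + 0.363265 = 0.372571
Responsibility of Population 1: 0.00930636 / 0.372571 ≈ 0.0250

0.0250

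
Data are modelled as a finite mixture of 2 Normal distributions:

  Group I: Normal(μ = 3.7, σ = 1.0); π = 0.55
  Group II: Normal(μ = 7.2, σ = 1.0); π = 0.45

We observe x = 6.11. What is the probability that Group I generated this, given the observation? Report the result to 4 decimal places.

Posterior ∝ prior × likelihood, so P(k | x) ∝ P(Z=k) f_k(x); normalise over all components.
Component likelihoods at x = 6.11:
  f_I = (1/(1.0·√(2π)))·exp(−(6.11−3.7)²/(2·1.0²)) = 0.398942·exp(-2.90405) = 0.0218624
  f_II = (1/(1.0·√(2π)))·exp(−(6.11−7.2)²/(2·1.0²)) = 0.398942·exp(-0.59405) = 0.220251
Prior × likelihood for each component:
  P(Z=I)·f_I = 0.55 × 0.0218624 = 0.0120243
  P(Z=II)·f_II = 0.45 × 0.220251 = 0.0991128
Normaliser: 0.0120243 + 0.0991128 = 0.111137
P(Group I | data) = 0.0120243 / 0.111137 ≈ 0.1082

0.1082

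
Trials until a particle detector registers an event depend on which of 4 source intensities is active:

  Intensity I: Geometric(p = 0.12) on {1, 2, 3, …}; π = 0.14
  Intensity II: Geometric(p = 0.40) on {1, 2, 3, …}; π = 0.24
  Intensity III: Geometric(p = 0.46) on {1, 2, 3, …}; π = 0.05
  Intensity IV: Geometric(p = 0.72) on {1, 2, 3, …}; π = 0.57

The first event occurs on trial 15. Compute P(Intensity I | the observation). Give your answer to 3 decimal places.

Posterior ∝ prior × likelihood, so P(k | x) ∝ w_k f_k(x); normalise over all components.
Geometric probabilities:
  p_I = 0.12·(1−0.12)^14 = 0.12·0.167016 = 0.0200419
  p_II = 0.40·(1−0.40)^14 = 0.40·0.000783642 = 0.000313457
  p_III = 0.46·(1−0.46)^14 = 0.46·0.000179272 = 8.24652e-05
  p_IV = 0.72·(1−0.72)^14 = 0.72·1.82059e-08 = 1.31083e-08
Weight by the priors:
  w_I·p_I = 0.14 × 0.0200419 = 0.00280586
  w_II·p_II = 0.24 × 0.000313457 = 7.52296e-05
  w_III·p_III = 0.05 × 8.24652e-05 = 4.12326e-06
  w_IV·p_IV = 0.57 × 1.31083e-08 = 7.47171e-09
Denominator: 0.00280586 + 7.52296e-05 + 4.12326e-06 + 7.47171e-09 = 0.00288522
Responsibility of Intensity I: 0.00280586 / 0.00288522 ≈ 0.972

0.972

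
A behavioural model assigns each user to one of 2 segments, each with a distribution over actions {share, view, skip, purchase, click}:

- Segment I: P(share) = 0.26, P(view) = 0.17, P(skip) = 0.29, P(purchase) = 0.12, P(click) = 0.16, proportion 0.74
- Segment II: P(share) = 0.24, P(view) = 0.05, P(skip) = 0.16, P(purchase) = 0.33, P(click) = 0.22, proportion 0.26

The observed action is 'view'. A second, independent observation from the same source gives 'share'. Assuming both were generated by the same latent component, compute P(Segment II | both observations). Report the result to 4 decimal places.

P(component k | x) = P(Z=k)·f_k(x) / marginal(x), where marginal(x) = Σ_j P(Z=j)·f_j(x).
Since both observations come from the same component, the likelihood for component k is f_k(x₁)·f_k(x₂).
  f_I = [P(view | comp) = 0.17] × [0.26] = 0.0442
  f_II = [P(view | comp) = 0.05] × [0.24] = 0.012
Weight by the priors:
  P(Z=I)·f_I = 0.74 × 0.0442 = 0.032708
  P(Z=II)·f_II = 0.26 × 0.012 = 0.00312
Denominator: 0.032708 + 0.00312 = 0.035828
So the posterior for Segment II is 0.00312 / 0.035828 ≈ 0.0871.

0.0871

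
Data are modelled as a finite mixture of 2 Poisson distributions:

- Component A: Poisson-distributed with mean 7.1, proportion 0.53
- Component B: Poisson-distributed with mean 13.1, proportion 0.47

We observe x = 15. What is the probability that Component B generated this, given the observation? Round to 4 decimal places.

Apply Bayes' rule: the posterior for each component is proportional to its prior times its likelihood at x.
Poisson probabilities:
  f_A = 0.00370582
  f_B = 0.0898074
Prior × likelihood for each component:
  π_A·f_A = 0.53 × 0.00370582 = 0.00196409
  π_B·f_B = 0.47 × 0.0898074 = 0.0422095
Marginal: 0.00196409 + 0.0422095 = 0.0441736
P(Component B | 15) = 0.0422095 / 0.0441736 ≈ 0.9555

0.9555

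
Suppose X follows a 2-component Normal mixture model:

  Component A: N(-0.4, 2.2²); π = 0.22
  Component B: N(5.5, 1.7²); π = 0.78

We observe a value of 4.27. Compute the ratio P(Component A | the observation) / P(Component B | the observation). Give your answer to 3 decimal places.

The posterior odds equal the prior odds times the likelihood ratio: (π_i/π_j)·(f_i(x)/f_j(x)).
Component likelihoods at x = 4.27:
  p_A = (1/(2.2·√(2π)))·exp(−(4.27−-0.4)²/(2·2.2²)) = 0.181337·exp(-2.25299) = 0.0190558
  p_B = (1/(1.7·√(2π)))·exp(−(4.27−5.5)²/(2·1.7²)) = 0.234672·exp(-0.26175) = 0.180628
Odds = (0.22/0.78) × (0.0190558/0.180628) = 0.282051 × 0.105498 ≈ 0.030

0.030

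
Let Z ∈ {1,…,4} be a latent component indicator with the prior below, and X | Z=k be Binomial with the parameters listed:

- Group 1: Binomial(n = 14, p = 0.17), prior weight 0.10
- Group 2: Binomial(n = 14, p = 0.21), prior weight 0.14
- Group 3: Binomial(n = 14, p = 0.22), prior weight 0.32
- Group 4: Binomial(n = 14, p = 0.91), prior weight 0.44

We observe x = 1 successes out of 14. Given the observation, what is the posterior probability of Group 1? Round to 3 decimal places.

P(component k | x) = P(Z=k)·f_k(x) / marginal(x), where marginal(x) = Σ_j P(Z=j)·f_j(x).
Component likelihoods at x = 1 successes out of 14:
  f_1 = C(14,1)·0.17^1·0.83^13 = 14·0.17·0.0887187 = 0.211151
  f_2 = C(14,1)·0.21^1·0.79^13 = 14·0.21·0.0466823 = 0.137246
  f_3 = C(14,1)·0.22^1·0.78^13 = 14·0.22·0.0395576 = 0.121837
  f_4 = C(14,1)·0.91^1·0.09^13 = 14·0.91·2.54187e-14 = 3.23834e-13
Unnormalised posteriors:
  P(Z=1)·f_1 = 0.10 × 0.211151 = 0.0211151
  P(Z=2)·f_2 = 0.14 × 0.137246 = 0.0192144
  P(Z=3)·f_3 = 0.32 × 0.121837 = 0.038988
  P(Z=4)·f_4 = 0.44 × 3.23834e-13 = 1.42487e-13
Normaliser: 0.0211151 + 0.0192144 + 0.038988 + 1.42487e-13 = 0.0793174
Responsibility of Group 1: 0.0211151 / 0.0793174 ≈ 0.266

0.266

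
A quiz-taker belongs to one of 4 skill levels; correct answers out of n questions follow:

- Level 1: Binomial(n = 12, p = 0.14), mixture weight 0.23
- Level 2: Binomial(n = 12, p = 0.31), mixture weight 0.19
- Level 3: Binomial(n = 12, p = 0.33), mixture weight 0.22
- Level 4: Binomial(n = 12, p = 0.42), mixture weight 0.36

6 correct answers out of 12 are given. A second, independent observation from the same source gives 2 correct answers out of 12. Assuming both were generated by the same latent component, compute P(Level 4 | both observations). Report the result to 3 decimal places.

0.371

By Bayes' theorem, P(k | x) = π_k f_k(x) / Σ_j π_j f_j(x).
Since both observations come from the same component, the likelihood for component k is f_k(x₁)·f_k(x₂).
  p_1 = [C(12,6)·0.14^6·0.86^6 = 924·7.52954e-06·0.404567 = 0.00281469] × [0.286276] = 0.000805778
  p_2 = [C(12,6)·0.31^6·0.69^6 = 924·0.000887504·0.107918 = 0.0884987] × [0.155152] = 0.0137308
  p_3 = [C(12,6)·0.33^6·0.67^6 = 924·0.00129147·0.0904584 = 0.107945] × [0.131015] = 0.0141424
  p_4 = [C(12,6)·0.42^6·0.58^6 = 924·0.00548903·0.0380687 = 0.193079] × [0.0501559] = 0.00968407
Unnormalised posteriors:
  π_1·p_1 = 0.23 × 0.000805778 = 0.000185329
  π_2·p_2 = 0.19 × 0.0137308 = 0.00260885
  π_3·p_3 = 0.22 × 0.0141424 = 0.00311134
  π_4·p_4 = 0.36 × 0.00968407 = 0.00348627
Denominator: 0.000185329 + 0.00260885 + 0.00311134 + 0.00348627 = 0.00939178
Responsibility of Level 4: 0.00348627 / 0.00939178 ≈ 0.371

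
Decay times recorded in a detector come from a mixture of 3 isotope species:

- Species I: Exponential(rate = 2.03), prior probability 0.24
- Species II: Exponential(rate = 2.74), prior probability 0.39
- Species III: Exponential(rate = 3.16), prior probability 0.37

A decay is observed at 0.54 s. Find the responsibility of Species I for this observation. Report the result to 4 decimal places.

0.2633

Apply Bayes' rule: the posterior for each component is proportional to its prior times its likelihood at x.
Exponential densities:
  f_I = 0.678301
  f_II = 0.623977
  f_III = 0.573597
Multiply by the mixture weights:
  π_I·f_I = 0.24 × 0.678301 = 0.162792
  π_II·f_II = 0.39 × 0.623977 = 0.243351
  π_III·f_III = 0.37 × 0.573597 = 0.212231
Marginal: 0.162792 + 0.243351 + 0.212231 = 0.618374
P(Species I | x) ≈ 0.2633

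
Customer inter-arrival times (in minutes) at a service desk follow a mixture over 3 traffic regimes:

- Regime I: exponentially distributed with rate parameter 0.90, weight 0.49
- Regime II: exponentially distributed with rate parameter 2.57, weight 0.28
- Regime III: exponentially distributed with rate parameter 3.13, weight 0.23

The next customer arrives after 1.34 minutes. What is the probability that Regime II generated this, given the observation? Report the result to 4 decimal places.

0.1386

Apply Bayes' rule: the posterior for each component is proportional to its prior times its likelihood at x.
Evaluate each component's likelihood at the observed value:
  f_I = 0.90·e^(−0.90·1.34) = 0.90·e^(−1.2060) = 0.269453
  f_II = 2.57·e^(−2.57·1.34) = 2.57·e^(−3.4438) = 0.0820937
  f_III = 3.13·e^(−3.13·1.34) = 3.13·e^(−4.1942) = 0.0472092
Weight by the priors:
  π_I·f_I = 0.49 × 0.269453 = 0.132032
  π_II·f_II = 0.28 × 0.0820937 = 0.0229862
  π_III·f_III = 0.23 × 0.0472092 = 0.0108581
Normaliser: 0.132032 + 0.0229862 + 0.0108581 = 0.165876
Responsibility of Regime II: 0.0229862 / 0.165876 ≈ 0.1386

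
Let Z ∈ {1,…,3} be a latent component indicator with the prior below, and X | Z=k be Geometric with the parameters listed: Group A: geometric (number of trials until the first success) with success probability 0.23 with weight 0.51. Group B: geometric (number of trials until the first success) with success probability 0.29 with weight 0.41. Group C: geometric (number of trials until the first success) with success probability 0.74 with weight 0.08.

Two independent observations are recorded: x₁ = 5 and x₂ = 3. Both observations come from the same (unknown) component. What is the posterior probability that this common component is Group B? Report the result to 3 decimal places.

0.439

Apply Bayes' rule: the posterior for each component is proportional to its prior times its likelihood at x.
Since both observations come from the same component, the likelihood for component k is f_k(x₁)·f_k(x₂).
  p_A = [0.23·(1−0.23)^4 = 0.23·0.35153 = 0.080852] × [0.136367] = 0.0110255
  p_B = [0.29·(1−0.29)^4 = 0.29·0.254117 = 0.0736939] × [0.146189] = 0.0107732
  p_C = [0.74·(1−0.74)^4 = 0.74·0.00456976 = 0.00338162] × [0.050024] = 0.000169162
Multiply by the mixture weights:
  π_A·p_A = 0.51 × 0.0110255 = 0.00562303
  π_B·p_B = 0.41 × 0.0107732 = 0.00441703
  π_C·p_C = 0.08 × 0.000169162 = 1.3533e-05
Normaliser: 0.00562303 + 0.00441703 + 1.3533e-05 = 0.0100536
So the posterior for Group B is 0.00441703 / 0.0100536 ≈ 0.439.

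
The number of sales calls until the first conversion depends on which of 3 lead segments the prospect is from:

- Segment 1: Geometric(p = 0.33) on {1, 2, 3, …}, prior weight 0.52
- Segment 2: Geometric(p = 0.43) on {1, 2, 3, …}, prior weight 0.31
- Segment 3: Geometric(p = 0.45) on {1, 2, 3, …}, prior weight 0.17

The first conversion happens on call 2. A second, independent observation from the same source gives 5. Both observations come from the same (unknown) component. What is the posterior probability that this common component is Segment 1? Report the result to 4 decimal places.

The responsibility of component k is π_k f_k(x) divided by Σ_j π_j f_j(x).
Since both observations come from the same component, the likelihood for component k is f_k(x₁)·f_k(x₂).
  L_1 = [0.33·(1−0.33)^1 = 0.33·0.67 = 0.2211] × [0.0664987] = 0.0147029
  L_2 = [0.43·(1−0.43)^1 = 0.43·0.57 = 0.2451] × [0.0453908] = 0.0111253
  L_3 = [0.45·(1−0.45)^1 = 0.45·0.55 = 0.2475] × [0.0411778] = 0.0101915
Weight by the priors:
  π_1·L_1 = 0.52 × 0.0147029 = 0.00764549
  π_2·L_2 = 0.31 × 0.0111253 = 0.00344884
  π_3·L_3 = 0.17 × 0.0101915 = 0.00173256
Marginal: 0.00764549 + 0.00344884 + 0.00173256 = 0.0128269
P(Segment 1 | x) ≈ 0.5961

0.5961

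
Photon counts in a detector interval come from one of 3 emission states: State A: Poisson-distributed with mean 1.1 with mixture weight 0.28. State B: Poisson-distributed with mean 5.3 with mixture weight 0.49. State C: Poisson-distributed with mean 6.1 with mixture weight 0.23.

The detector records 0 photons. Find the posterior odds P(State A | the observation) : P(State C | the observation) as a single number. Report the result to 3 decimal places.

180.677

Since P(k|x) ∝ π_k f_k(x), the posterior odds are π_i f_i(x) / (π_j f_j(x)).
Poisson probabilities:
  p_A = e^(−1.1)·1.1^0/0! = 0.332871
  p_B = e^(−5.3)·5.3^0/0! = 0.00499159
  p_C = e^(−6.1)·6.1^0/0! = 0.00224287
Posterior odds = (π_A·p_A) / (π_C·p_C) = (0.28·0.332871) / (0.23·0.00224287) = 0.0932039 / 0.00051586 ≈ 180.677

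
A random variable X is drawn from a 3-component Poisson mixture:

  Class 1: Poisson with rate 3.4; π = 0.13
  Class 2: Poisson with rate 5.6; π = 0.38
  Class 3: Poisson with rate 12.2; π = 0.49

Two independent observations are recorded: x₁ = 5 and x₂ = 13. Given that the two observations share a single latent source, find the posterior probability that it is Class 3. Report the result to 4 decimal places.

0.7440

Apply Bayes' rule: the posterior for each component is proportional to its prior times its likelihood at x.
Since both observations come from the same component, the likelihood for component k is f_k(x₁)·f_k(x₂).
  f_1 = [0.126361] × [4.34855e-05] = 5.49486e-06
  f_2 = [0.169711] × [0.00316311] = 0.000536815
  f_3 = [0.0113299] × [0.107153] = 0.00121403
Prior × likelihood for each component:
  π_1·f_1 = 0.13 × 5.49486e-06 = 7.14332e-07
  π_2·f_2 = 0.38 × 0.000536815 = 0.00020399
  π_3·f_3 = 0.49 × 0.00121403 = 0.000594876
Denominator: 7.14332e-07 + 0.00020399 + 0.000594876 = 0.00079958
So the posterior for Class 3 is 0.000594876 / 0.00079958 ≈ 0.7440.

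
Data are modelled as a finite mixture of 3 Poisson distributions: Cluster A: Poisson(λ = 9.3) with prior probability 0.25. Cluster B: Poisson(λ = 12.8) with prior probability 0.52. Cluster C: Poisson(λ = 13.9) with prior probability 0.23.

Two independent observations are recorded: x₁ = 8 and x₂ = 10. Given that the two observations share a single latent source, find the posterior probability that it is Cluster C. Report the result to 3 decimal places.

Posterior ∝ prior × likelihood, so P(k | x) ∝ P(Z=k) f_k(x); normalise over all components.
Since both observations come from the same component, the likelihood for component k is f_k(x₁)·f_k(x₂).
  p_A = [e^(−9.3)·9.3^8/8! = 0.126883] × [0.121935] = 0.0154715
  p_B = [e^(−12.8)·12.8^8/8! = 0.0493389] × [0.0898188] = 0.00443157
  p_C = [e^(−13.9)·13.9^8/8! = 0.0317618] × [0.0681854] = 0.00216569
Multiply by the mixture weights:
  P(Z=A)·p_A = 0.25 × 0.0154715 = 0.00386787
  P(Z=B)·p_B = 0.52 × 0.00443157 = 0.00230441
  P(Z=C)·p_C = 0.23 × 0.00216569 = 0.000498109
Denominator: 0.00386787 + 0.00230441 + 0.000498109 = 0.0066704
P(Cluster C | x₁,x₂) = 0.000498109 / 0.0066704 ≈ 0.075

0.075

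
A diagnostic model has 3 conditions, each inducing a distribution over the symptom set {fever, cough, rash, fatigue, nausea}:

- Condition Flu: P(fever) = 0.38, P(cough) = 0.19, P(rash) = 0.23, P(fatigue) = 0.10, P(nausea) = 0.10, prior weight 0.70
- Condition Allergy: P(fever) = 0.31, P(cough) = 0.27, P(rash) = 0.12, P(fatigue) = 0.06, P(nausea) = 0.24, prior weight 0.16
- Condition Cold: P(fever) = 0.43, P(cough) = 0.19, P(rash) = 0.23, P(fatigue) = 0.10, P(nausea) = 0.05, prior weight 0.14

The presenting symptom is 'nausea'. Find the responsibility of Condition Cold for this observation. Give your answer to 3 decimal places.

Apply Bayes' rule: the posterior for each component is proportional to its prior times its likelihood at x.
Categorical probabilities:
  p_Flu = 0.1
  p_Allergy = 0.24
  p_Cold = 0.05
Unnormalised posteriors:
  P(Z=Flu)·p_Flu = 0.70 × 0.1 = 0.07
  P(Z=Allergy)·p_Allergy = 0.16 × 0.24 = 0.0384
  P(Z=Cold)·p_Cold = 0.14 × 0.05 = 0.007
Sum: 0.07 + 0.0384 + 0.007 = 0.1154
P(Condition Cold | x) ≈ 0.061

0.061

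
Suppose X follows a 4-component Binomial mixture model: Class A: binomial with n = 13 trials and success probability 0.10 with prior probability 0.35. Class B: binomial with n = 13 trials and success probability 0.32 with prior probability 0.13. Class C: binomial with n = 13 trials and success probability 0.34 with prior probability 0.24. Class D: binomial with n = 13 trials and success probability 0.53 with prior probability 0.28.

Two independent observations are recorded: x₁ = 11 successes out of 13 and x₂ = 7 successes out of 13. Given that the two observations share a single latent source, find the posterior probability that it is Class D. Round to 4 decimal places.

By Bayes' theorem, P(k | x) = π_k f_k(x) / Σ_j π_j f_j(x).
Since both observations come from the same component, the likelihood for component k is f_k(x₁)·f_k(x₂).
  L_A = [C(13,11)·0.10^11·0.90^2 = 78·1e-11·0.81 = 6.318e-10] × [9.11953e-05] = 5.76172e-14
  L_B = [C(13,11)·0.32^11·0.68^2 = 78·3.60288e-06·0.4624 = 0.000129946] × [0.0582936] = 7.575e-06
  L_C = [C(13,11)·0.34^11·0.66^2 = 78·7.01888e-06·0.4356 = 0.000238479] × [0.0744961] = 1.77658e-05
  L_D = [C(13,11)·0.53^11·0.47^2 = 78·0.000926904·0.2209 = 0.0159707] × [0.217288] = 0.00347025
Unnormalised posteriors:
  π_A·L_A = 0.35 × 5.76172e-14 = 2.0166e-14
  π_B·L_B = 0.13 × 7.575e-06 = 9.8475e-07
  π_C·L_C = 0.24 × 1.77658e-05 = 4.26378e-06
  π_D·L_D = 0.28 × 0.00347025 = 0.000971669
Sum: 2.0166e-14 + 9.8475e-07 + 4.26378e-06 + 0.000971669 = 0.000976918
So the posterior for Class D is 0.000971669 / 0.000976918 ≈ 0.9946.

0.9946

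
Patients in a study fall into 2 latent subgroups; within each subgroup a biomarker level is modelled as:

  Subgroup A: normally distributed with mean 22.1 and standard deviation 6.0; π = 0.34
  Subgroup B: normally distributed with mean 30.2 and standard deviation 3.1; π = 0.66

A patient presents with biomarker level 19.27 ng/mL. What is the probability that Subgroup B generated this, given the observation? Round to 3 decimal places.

0.008

Posterior ∝ prior × likelihood, so P(k | x) ∝ π_k f_k(x); normalise over all components.
Normal densities:
  f_A = 0.0594909
  f_B = 0.000257113
Weight by the priors:
  π_A·f_A = 0.34 × 0.0594909 = 0.0202269
  π_B·f_B = 0.66 × 0.000257113 = 0.000169694
Normaliser: 0.0202269 + 0.000169694 = 0.0203966
Responsibility of Subgroup B: 0.000169694 / 0.0203966 ≈ 0.008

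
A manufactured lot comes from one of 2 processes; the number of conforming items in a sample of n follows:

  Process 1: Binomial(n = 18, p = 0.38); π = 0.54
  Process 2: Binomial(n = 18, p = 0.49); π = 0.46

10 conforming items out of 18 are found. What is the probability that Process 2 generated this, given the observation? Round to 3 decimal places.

0.694

The responsibility of component k is π_k f_k(x) divided by Σ_j π_j f_j(x).
Evaluate each component's likelihood at the observed value:
  L_1 = 0.0599828
  L_2 = 0.159801
Prior × likelihood for each component:
  π_1·L_1 = 0.54 × 0.0599828 = 0.0323907
  π_2·L_2 = 0.46 × 0.159801 = 0.0735085
Marginal: 0.0323907 + 0.0735085 = 0.105899
So the posterior for Process 2 is 0.0735085 / 0.105899 ≈ 0.694.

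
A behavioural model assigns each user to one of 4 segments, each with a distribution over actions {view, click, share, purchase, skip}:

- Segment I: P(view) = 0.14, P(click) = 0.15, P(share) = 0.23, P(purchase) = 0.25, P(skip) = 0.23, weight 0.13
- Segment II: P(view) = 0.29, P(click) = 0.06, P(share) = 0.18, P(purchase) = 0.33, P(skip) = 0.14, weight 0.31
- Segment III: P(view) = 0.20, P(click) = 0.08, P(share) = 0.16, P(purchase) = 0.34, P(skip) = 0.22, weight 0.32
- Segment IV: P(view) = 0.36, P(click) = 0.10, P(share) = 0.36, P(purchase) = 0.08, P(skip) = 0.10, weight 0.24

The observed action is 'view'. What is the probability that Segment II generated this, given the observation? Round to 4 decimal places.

0.3478

P(component k | x) = π_k·f_k(x) / marginal(x), where marginal(x) = Σ_j π_j·f_j(x).
Categorical probabilities:
  L_I = P(view | comp) = 0.14
  L_II = P(view | comp) = 0.29
  L_III = P(view | comp) = 0.20
  L_IV = P(view | comp) = 0.36
Prior × likelihood for each component:
  π_I·L_I = 0.13 × 0.14 = 0.0182
  π_II·L_II = 0.31 × 0.29 = 0.0899
  π_III·L_III = 0.32 × 0.2 = 0.064
  π_IV·L_IV = 0.24 × 0.36 = 0.0864
Sum: 0.0182 + 0.0899 + 0.064 + 0.0864 = 0.2585
P(Segment II | data) ≈ 0.3478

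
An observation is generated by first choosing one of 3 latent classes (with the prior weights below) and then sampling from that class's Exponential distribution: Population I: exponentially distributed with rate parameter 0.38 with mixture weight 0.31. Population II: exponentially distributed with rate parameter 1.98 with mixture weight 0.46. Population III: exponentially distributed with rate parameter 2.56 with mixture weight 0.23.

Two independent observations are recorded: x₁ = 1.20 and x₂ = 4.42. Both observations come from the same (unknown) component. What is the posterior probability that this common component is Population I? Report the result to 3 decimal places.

P(component k | x) = P(Z=k)·f_k(x) / marginal(x), where marginal(x) = Σ_j P(Z=j)·f_j(x).
Since both observations come from the same component, the likelihood for component k is f_k(x₁)·f_k(x₂).
  p_I = [0.240849] × [0.0708504] = 0.0170643
  p_II = [0.183985] × [0.000313252] = 5.76335e-05
  p_III = [0.118601] × [3.11969e-05] = 3.69997e-06
Multiply by the mixture weights:
  P(Z=I)·p_I = 0.31 × 0.0170643 = 0.00528993
  P(Z=II)·p_II = 0.46 × 5.76335e-05 = 2.65114e-05
  P(Z=III)·p_III = 0.23 × 3.69997e-06 = 8.50993e-07
Marginal: 0.00528993 + 2.65114e-05 + 8.50993e-07 = 0.00531729
So the posterior for Population I is 0.00528993 / 0.00531729 ≈ 0.995.

0.995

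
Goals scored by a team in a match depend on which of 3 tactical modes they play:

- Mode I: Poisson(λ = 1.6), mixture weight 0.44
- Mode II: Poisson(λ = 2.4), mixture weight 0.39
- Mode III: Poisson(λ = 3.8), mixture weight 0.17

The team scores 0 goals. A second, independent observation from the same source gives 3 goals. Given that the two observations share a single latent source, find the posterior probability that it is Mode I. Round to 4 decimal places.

By Bayes' theorem, P(k | x) = w_k f_k(x) / Σ_j w_j f_j(x).
Since both observations come from the same component, the likelihood for component k is f_k(x₁)·f_k(x₂).
  p_I = [e^(−1.6)·1.6^0/0! = 0.201897] × [0.137828] = 0.027827
  p_II = [e^(−2.4)·2.4^0/0! = 0.090718] × [0.209014] = 0.0189613
  p_III = [e^(−3.8)·3.8^0/0! = 0.0223708] × [0.204588] = 0.0045768
Prior × likelihood for each component:
  w_I·p_I = 0.44 × 0.027827 = 0.0122439
  w_II·p_II = 0.39 × 0.0189613 = 0.00739492
  w_III·p_III = 0.17 × 0.0045768 = 0.000778055
Evidence: 0.0122439 + 0.00739492 + 0.000778055 = 0.0204169
P(Mode I | x) = 0.0122439 / 0.0204169 ≈ 0.5997

0.5997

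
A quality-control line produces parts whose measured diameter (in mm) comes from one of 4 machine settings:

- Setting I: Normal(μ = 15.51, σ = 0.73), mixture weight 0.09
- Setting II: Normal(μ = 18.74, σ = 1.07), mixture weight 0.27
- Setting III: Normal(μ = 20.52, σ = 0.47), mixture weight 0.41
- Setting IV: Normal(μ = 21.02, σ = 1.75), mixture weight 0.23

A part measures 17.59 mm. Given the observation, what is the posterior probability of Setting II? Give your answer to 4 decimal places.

0.8688

The responsibility of component k is π_k f_k(x) divided by Σ_j π_j f_j(x).
Component likelihoods at x = 17.59 mm:
  f_I = (1/(0.73·√(2π)))·exp(−(17.59−15.51)²/(2·0.73²)) = 0.546496·exp(-4.05930) = 0.00943314
  f_II = (1/(1.07·√(2π)))·exp(−(17.59−18.74)²/(2·1.07²)) = 0.372843·exp(-0.57756) = 0.209264
  f_III = (1/(0.47·√(2π)))·exp(−(17.59−20.52)²/(2·0.47²)) = 0.848813·exp(-19.43164) = 3.08857e-09
  f_IV = (1/(1.75·√(2π)))·exp(−(17.59−21.02)²/(2·1.75²)) = 0.227967·exp(-1.92080) = 0.0333948
Multiply by the mixture weights:
  π_I·f_I = 0.09 × 0.00943314 = 0.000848983
  π_II·f_II = 0.27 × 0.209264 = 0.0565013
  π_III·f_III = 0.41 × 3.08857e-09 = 1.26631e-09
  π_IV·f_IV = 0.23 × 0.0333948 = 0.00768081
Evidence: 0.000848983 + 0.0565013 + 1.26631e-09 + 0.00768081 = 0.0650311
So the posterior for Setting II is 0.0565013 / 0.0650311 ≈ 0.8688.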